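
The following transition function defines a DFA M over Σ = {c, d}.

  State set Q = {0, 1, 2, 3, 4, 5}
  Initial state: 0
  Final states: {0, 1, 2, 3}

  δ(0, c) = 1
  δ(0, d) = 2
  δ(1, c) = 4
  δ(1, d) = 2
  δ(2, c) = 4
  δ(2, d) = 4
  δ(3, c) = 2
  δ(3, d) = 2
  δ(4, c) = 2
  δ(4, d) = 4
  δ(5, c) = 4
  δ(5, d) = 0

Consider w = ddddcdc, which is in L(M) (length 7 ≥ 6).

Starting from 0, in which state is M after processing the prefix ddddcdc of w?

State sequence: 0 -d-> 2 -d-> 4 -d-> 4 -d-> 4 -c-> 2 -d-> 4 -c-> 2

After reading 7 characters, M is in state 2.
(This kind of state-tracing is the core of the pumping-lemma construction: with 6 states, pigeonhole forces a repeat within the first 6 steps.)

2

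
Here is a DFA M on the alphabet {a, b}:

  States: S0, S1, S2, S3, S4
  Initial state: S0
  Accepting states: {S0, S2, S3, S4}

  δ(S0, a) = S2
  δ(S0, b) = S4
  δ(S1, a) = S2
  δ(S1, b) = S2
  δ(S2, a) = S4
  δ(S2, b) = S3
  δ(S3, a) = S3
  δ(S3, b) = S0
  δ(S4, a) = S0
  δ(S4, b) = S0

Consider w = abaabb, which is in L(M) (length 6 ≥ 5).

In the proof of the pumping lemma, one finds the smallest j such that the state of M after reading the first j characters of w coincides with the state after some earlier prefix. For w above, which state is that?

S3

State sequence: S0 -a-> S2 -b-> S3 -a-> S3 -a-> S3 -b-> S0 -b-> S4
First repeat at step 3: S3 was already visited.

The earliest repeat is at step j = 3: M is in S3, which it already visited at step i = 2.
With |Q| = 5, pigeonhole forces a state repeat no later than step 5; the substring read between the first and second visits to that state can be pumped.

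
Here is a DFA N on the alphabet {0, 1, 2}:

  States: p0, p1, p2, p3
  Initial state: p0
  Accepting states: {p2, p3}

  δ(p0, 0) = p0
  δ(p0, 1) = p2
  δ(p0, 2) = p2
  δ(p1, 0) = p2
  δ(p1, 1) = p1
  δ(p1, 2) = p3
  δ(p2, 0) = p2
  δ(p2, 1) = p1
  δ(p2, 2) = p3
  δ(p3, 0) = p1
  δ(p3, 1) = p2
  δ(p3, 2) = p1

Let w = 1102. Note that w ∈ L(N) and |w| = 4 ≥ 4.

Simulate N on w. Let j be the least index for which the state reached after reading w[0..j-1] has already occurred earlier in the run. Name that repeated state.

p2

State sequence: p0 -1-> p2 -1-> p1 -0-> p2 -2-> p3
First repeat at step 3: p2 was already visited.

The earliest repeat is at step j = 3: N is in p2, which it already visited at step i = 1.
With |Q| = 4, pigeonhole forces a state repeat no later than step 4; the substring read between the first and second visits to that state can be pumped.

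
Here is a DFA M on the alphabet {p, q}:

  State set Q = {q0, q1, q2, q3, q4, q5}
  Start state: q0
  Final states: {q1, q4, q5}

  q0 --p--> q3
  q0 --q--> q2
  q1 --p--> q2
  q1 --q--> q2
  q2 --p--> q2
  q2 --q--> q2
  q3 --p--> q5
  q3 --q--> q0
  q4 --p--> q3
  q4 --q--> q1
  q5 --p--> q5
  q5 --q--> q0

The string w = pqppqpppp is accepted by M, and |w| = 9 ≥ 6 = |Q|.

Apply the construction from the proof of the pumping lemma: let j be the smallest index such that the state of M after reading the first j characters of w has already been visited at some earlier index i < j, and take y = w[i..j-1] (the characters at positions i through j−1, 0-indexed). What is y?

pq

Run of M on w = p q p p q p p p p:
  step 0: q0  (start)
  step 1: q3  (read p: q0→q3)
  step 2: q0  (read q: q3→q0)   ← first repeat (q0 seen earlier)
  step 3: q3  (read p: q0→q3)
  step 4: q5  (read p: q3→q5)
  step 5: q0  (read q: q5→q0)
  step 6: q3  (read p: q0→q3)
  step 7: q5  (read p: q3→q5)
  step 8: q5  (read p: q5→q5)
  step 9: q5  (read p: q5→q5)

So i = 0, j = 2, giving x = w[0:0] = ε, y = w[0:2] = pq, z = w[2:9] = ppqpppp.
Check: |xy| = 2 ≤ 6 and |y| = 2 ≥ 1. Reading y takes M from q0 back to q0, so every xyⁱz is accepted.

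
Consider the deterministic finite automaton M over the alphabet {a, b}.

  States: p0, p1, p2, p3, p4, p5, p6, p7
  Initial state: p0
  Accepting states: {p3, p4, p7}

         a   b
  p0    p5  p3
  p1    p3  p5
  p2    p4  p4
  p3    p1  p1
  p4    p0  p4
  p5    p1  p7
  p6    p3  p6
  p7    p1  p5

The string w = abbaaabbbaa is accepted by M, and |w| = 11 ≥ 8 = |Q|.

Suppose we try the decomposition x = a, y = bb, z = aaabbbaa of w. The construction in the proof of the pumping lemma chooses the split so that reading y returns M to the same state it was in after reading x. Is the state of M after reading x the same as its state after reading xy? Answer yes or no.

yes

Run of M on the first 3 characters of w = a b b:
  step 0: p0  (start)
  step 1: p5  (read a: p0→p5)
  step 2: p7  (read b: p5→p7)
  step 3: p5  (read b: p7→p5)

After x (step 1): p5. After xy (step 3): p5.
They match, so y = bb drives M around a cycle from p5 back to itself; pumping y any number of times keeps M in p5 before reading z, and xyⁱz ∈ L(M) for every i ≥ 0.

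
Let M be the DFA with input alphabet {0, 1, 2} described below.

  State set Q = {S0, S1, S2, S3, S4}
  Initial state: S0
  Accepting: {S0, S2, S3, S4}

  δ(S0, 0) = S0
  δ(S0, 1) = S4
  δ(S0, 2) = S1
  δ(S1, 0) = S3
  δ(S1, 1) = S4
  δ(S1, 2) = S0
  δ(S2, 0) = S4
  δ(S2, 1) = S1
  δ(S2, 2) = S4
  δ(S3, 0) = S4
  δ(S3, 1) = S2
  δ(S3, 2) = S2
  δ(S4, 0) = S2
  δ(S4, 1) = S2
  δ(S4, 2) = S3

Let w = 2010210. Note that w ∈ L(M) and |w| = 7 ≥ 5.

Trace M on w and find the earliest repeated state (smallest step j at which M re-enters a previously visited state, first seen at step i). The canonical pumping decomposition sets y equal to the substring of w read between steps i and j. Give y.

102

State sequence: S0 -2-> S1 -0-> S3 -1-> S2 -0-> S4 -2-> S3 -1-> S2 -0-> S4
First repeat at step 5: S3 was already visited.

So i = 2, j = 5, giving x = w[0:2] = 20, y = w[2:5] = 102, z = w[5:7] = 10.
Check: |xy| = 5 ≤ 5 and |y| = 3 ≥ 1. Reading y takes M from S3 back to S3, so every xyⁱz is accepted.
Pumping length from the standard proof: p = 5 (the number of states). The repeated state found above gives |xy| = j ≤ 5 and |y| = j − i ≥ 1.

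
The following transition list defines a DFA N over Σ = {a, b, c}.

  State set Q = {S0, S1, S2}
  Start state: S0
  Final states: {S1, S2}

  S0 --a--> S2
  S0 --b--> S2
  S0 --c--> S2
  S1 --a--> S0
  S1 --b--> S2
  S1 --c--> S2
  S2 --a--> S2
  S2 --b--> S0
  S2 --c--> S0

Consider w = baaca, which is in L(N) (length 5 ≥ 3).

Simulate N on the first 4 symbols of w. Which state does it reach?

Run of N on the first 4 characters of w = b a a c:
  step 0: S0  (start)
  step 1: S2  (read b: S0→S2)
  step 2: S2  (read a: S2→S2)
  step 3: S2  (read a: S2→S2)
  step 4: S0  (read c: S2→S0)

After reading 4 characters, N is in state S0.

S0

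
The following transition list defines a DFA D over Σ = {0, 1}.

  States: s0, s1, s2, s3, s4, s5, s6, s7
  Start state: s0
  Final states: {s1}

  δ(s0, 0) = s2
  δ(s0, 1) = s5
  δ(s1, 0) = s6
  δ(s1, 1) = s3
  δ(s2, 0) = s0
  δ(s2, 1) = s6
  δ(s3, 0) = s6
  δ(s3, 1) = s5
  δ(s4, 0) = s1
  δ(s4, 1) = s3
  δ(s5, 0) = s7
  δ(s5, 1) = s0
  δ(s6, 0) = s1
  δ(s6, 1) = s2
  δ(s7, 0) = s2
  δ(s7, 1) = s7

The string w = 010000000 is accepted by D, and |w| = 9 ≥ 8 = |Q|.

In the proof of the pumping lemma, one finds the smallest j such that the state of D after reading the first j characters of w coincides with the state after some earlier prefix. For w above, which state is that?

s6

State sequence: s0 -0-> s2 -1-> s6 -0-> s1 -0-> s6 -0-> s1 -0-> s6 -0-> s1 -0-> s6 -0-> s1
First repeat at step 4: s6 was already visited.

The earliest repeat is at step j = 4: D is in s6, which it already visited at step i = 2.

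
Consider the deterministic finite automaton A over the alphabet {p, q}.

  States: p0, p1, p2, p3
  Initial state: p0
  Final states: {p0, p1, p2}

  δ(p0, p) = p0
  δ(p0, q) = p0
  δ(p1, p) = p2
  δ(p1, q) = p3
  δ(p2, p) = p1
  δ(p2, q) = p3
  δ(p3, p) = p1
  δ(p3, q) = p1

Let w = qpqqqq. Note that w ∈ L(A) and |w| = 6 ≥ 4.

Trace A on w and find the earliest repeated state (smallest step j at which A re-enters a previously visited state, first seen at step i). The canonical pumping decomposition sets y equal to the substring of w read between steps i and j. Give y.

q

Run of A on w = q p q q q q:
  step 0: p0  (start)
  step 1: p0  (read q: p0→p0)   ← first repeat (p0 seen earlier)
  step 2: p0  (read p: p0→p0)
  step 3: p0  (read q: p0→p0)
  step 4: p0  (read q: p0→p0)
  step 5: p0  (read q: p0→p0)
  step 6: p0  (read q: p0→p0)

So i = 0, j = 1, giving x = w[0:0] = ε, y = w[0:1] = q, z = w[1:6] = pqqqq.
Check: |xy| = 1 ≤ 4 and |y| = 1 ≥ 1. Reading y takes A from p0 back to p0, so every xyⁱz is accepted.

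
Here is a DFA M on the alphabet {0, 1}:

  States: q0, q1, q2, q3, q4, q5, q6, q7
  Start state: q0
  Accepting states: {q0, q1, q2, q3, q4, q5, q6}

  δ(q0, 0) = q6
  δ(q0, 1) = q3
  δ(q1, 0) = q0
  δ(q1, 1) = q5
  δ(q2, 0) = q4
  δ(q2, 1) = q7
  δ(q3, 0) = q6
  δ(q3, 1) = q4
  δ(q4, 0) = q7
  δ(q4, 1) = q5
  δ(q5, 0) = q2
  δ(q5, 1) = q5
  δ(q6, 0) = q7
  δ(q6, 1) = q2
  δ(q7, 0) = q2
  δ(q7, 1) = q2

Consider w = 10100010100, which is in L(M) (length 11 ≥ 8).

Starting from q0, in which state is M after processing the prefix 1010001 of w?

Run of M on the first 7 characters of w = 1 0 1 0 0 0 1:
  step 0: q0  (start)
  step 1: q3  (read 1: q0→q3)
  step 2: q6  (read 0: q3→q6)
  step 3: q2  (read 1: q6→q2)
  step 4: q4  (read 0: q2→q4)
  step 5: q7  (read 0: q4→q7)
  step 6: q2  (read 0: q7→q2)
  step 7: q7  (read 1: q2→q7)

After reading 7 characters, M is in state q7.

q7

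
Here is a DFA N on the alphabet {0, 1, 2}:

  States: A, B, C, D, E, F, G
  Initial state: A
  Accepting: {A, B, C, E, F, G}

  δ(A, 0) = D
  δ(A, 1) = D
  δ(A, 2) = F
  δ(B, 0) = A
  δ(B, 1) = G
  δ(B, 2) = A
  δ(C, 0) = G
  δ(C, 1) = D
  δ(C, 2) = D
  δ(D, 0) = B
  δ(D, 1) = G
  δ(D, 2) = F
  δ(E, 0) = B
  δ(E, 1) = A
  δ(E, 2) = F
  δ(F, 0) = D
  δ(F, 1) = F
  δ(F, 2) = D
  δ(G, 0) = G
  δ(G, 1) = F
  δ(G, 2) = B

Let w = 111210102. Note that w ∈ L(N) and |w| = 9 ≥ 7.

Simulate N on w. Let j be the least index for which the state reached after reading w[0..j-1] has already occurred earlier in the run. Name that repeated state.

D

Run of N on w = 1 1 1 2 1 0 1 0 2:
  step 0: A  (start)
  step 1: D  (read 1: A→D)
  step 2: G  (read 1: D→G)
  step 3: F  (read 1: G→F)
  step 4: D  (read 2: F→D)   ← first repeat (D seen earlier)
  step 5: G  (read 1: D→G)
  step 6: G  (read 0: G→G)
  step 7: F  (read 1: G→F)
  step 8: D  (read 0: F→D)
  step 9: F  (read 2: D→F)

The earliest repeat is at step j = 4: N is in D, which it already visited at step i = 1.
Since N has 7 states, any run of length ≥ 7 visits 7+1 states, so by pigeonhole some state repeats within the first 7 steps — that repeat gives the pumpable loop.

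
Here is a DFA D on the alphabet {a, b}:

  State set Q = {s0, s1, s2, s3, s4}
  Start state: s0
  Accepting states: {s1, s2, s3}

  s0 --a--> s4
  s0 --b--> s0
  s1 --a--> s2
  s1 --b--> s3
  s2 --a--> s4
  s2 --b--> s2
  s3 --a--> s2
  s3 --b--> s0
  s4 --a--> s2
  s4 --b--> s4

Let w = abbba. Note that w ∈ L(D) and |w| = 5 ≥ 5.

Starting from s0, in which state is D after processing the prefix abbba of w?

s2

State sequence: s0 -a-> s4 -b-> s4 -b-> s4 -b-> s4 -a-> s2

After reading 5 characters, D is in state s2.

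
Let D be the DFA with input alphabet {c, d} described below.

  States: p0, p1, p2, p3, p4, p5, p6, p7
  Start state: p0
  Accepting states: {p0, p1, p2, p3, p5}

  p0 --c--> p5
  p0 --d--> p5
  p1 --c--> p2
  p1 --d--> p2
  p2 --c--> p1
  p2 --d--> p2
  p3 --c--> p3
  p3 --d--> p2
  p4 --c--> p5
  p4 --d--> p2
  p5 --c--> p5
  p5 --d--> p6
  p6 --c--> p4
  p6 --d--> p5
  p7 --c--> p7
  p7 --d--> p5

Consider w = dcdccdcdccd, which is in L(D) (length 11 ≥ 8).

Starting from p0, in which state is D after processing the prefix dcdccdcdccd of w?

State sequence: p0 -d-> p5 -c-> p5 -d-> p6 -c-> p4 -c-> p5 -d-> p6 -c-> p4 -d-> p2 -c-> p1 -c-> p2 -d-> p2

After reading 11 characters, D is in state p2.

p2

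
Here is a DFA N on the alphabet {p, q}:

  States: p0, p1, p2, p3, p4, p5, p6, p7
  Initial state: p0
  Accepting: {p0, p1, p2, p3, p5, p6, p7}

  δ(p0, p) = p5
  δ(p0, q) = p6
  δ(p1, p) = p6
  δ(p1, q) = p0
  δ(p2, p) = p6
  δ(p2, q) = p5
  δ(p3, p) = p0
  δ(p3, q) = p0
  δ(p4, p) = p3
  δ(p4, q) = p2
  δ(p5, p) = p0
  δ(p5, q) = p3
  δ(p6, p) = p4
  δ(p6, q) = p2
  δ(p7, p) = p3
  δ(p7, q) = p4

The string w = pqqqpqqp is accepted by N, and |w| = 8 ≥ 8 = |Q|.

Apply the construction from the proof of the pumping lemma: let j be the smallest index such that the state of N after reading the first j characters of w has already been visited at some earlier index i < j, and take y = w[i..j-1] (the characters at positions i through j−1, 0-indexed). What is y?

pqq

Run of N on w = p q q q p q q p:
  step 0: p0  (start)
  step 1: p5  (read p: p0→p5)
  step 2: p3  (read q: p5→p3)
  step 3: p0  (read q: p3→p0)   ← first repeat (p0 seen earlier)
  step 4: p6  (read q: p0→p6)
  step 5: p4  (read p: p6→p4)
  step 6: p2  (read q: p4→p2)
  step 7: p5  (read q: p2→p5)
  step 8: p0  (read p: p5→p0)

So i = 0, j = 3, giving x = w[0:0] = ε, y = w[0:3] = pqq, z = w[3:8] = qpqqp.
Check: |xy| = 3 ≤ 8 and |y| = 3 ≥ 1. Reading y takes N from p0 back to p0, so every xyⁱz is accepted.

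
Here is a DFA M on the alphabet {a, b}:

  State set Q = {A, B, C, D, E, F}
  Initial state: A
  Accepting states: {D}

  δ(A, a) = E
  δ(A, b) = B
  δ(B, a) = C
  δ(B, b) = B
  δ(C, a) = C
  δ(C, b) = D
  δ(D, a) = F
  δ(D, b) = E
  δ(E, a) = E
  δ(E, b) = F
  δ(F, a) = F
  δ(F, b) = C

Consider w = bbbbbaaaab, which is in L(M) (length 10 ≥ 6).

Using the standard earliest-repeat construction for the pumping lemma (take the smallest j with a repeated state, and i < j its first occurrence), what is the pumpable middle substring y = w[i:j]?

Run of M on w = b b b b b a a a a b:
  step 0: A  (start)
  step 1: B  (read b: A→B)
  step 2: B  (read b: B→B)   ← first repeat (B seen earlier)
  step 3: B  (read b: B→B)
  step 4: B  (read b: B→B)
  step 5: B  (read b: B→B)
  step 6: C  (read a: B→C)
  step 7: C  (read a: C→C)
  step 8: C  (read a: C→C)
  step 9: C  (read a: C→C)
  step 10: D  (read b: C→D)

So i = 1, j = 2, giving x = w[0:1] = b, y = w[1:2] = b, z = w[2:10] = bbbaaaab.
Check: |xy| = 2 ≤ 6 and |y| = 1 ≥ 1. Reading y takes M from B back to B, so every xyⁱz is accepted.

b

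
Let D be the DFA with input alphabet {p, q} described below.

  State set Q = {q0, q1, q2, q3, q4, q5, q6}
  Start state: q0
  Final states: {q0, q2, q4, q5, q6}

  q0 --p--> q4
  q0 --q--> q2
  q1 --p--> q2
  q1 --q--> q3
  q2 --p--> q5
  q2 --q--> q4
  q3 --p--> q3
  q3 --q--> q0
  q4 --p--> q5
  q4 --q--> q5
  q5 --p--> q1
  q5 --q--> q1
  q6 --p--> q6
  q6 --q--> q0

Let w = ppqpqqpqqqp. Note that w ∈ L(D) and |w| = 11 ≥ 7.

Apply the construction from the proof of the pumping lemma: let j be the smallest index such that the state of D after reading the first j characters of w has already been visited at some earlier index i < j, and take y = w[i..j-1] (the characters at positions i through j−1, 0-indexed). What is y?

Run of D on w = p p q p q q p q q q p:
  step 0: q0  (start)
  step 1: q4  (read p: q0→q4)
  step 2: q5  (read p: q4→q5)
  step 3: q1  (read q: q5→q1)
  step 4: q2  (read p: q1→q2)
  step 5: q4  (read q: q2→q4)   ← first repeat (q4 seen earlier)
  step 6: q5  (read q: q4→q5)
  step 7: q1  (read p: q5→q1)
  step 8: q3  (read q: q1→q3)
  step 9: q0  (read q: q3→q0)
  step 10: q2  (read q: q0→q2)
  step 11: q5  (read p: q2→q5)

So i = 1, j = 5, giving x = w[0:1] = p, y = w[1:5] = pqpq, z = w[5:11] = qpqqqp.
Check: |xy| = 5 ≤ 7 and |y| = 4 ≥ 1. Reading y takes D from q4 back to q4, so every xyⁱz is accepted.

pqpq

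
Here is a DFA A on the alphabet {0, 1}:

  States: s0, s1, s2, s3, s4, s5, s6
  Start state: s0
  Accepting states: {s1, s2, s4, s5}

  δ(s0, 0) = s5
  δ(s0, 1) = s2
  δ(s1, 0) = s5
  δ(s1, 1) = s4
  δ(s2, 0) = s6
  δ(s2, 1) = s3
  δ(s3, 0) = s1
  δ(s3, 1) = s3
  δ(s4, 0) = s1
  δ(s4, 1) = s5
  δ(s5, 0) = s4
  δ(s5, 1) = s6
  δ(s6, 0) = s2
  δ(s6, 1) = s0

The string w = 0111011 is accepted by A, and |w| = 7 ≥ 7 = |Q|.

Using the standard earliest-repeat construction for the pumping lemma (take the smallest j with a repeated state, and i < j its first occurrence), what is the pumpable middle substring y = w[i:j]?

011

State sequence: s0 -0-> s5 -1-> s6 -1-> s0 -1-> s2 -0-> s6 -1-> s0 -1-> s2
First repeat at step 3: s0 was already visited.

So i = 0, j = 3, giving x = w[0:0] = ε, y = w[0:3] = 011, z = w[3:7] = 1011.
Check: |xy| = 3 ≤ 7 and |y| = 3 ≥ 1. Reading y takes A from s0 back to s0, so every xyⁱz is accepted.
With |Q| = 7, pigeonhole forces a state repeat no later than step 7; the substring read between the first and second visits to that state can be pumped.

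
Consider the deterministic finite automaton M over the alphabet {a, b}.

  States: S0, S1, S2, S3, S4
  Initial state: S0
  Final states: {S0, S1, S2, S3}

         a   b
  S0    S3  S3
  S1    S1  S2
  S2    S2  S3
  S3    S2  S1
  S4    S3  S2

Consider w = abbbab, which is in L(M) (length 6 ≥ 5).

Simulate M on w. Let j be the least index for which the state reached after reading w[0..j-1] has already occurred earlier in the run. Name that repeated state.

Run of M on w = a b b b a b:
  step 0: S0  (start)
  step 1: S3  (read a: S0→S3)
  step 2: S1  (read b: S3→S1)
  step 3: S2  (read b: S1→S2)
  step 4: S3  (read b: S2→S3)   ← first repeat (S3 seen earlier)
  step 5: S2  (read a: S3→S2)
  step 6: S3  (read b: S2→S3)

The earliest repeat is at step j = 4: M is in S3, which it already visited at step i = 1.
Pumping length from the standard proof: p = 5 (the number of states). The repeated state found above gives |xy| = j ≤ 5 and |y| = j − i ≥ 1.

S3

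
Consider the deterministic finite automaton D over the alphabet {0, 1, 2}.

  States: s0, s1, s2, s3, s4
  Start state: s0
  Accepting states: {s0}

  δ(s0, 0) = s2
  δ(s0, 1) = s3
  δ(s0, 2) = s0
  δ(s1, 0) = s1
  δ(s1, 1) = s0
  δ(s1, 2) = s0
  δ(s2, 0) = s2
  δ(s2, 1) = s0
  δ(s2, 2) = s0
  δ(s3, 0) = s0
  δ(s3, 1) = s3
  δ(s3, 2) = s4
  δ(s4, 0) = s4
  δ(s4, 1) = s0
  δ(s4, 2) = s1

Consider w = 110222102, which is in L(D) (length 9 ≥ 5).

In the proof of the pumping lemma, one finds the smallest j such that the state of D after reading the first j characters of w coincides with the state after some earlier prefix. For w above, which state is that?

State sequence: s0 -1-> s3 -1-> s3 -0-> s0 -2-> s0 -2-> s0 -2-> s0 -1-> s3 -0-> s0 -2-> s0
First repeat at step 2: s3 was already visited.

The earliest repeat is at step j = 2: D is in s3, which it already visited at step i = 1.
The DFA has 5 states, so the proof of the pumping lemma guarantees a repeated state among the first 5+1 visited; the segment between the two visits is the pumpable y.

s3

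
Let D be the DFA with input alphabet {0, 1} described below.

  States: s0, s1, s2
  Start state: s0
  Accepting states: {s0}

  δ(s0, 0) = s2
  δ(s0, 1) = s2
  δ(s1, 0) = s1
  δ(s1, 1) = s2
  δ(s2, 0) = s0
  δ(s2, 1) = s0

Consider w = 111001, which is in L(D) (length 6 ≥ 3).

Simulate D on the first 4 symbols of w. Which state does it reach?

State sequence: s0 -1-> s2 -1-> s0 -1-> s2 -0-> s0

After reading 4 characters, D is in state s0.

s0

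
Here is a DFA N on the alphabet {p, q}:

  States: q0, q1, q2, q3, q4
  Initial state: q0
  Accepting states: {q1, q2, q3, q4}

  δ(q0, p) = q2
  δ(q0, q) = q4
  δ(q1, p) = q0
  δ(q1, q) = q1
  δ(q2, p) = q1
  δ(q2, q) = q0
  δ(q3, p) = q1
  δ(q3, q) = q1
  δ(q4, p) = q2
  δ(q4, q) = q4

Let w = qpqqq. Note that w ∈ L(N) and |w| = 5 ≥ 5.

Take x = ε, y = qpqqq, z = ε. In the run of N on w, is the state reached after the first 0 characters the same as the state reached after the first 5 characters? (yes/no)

Run of N on the first 5 characters of w = q p q q q:
  step 0: q0  (start)
  step 1: q4  (read q: q0→q4)
  step 2: q2  (read p: q4→q2)
  step 3: q0  (read q: q2→q0)
  step 4: q4  (read q: q0→q4)
  step 5: q4  (read q: q4→q4)

After x (step 0): q0. After xy (step 5): q4.
They differ (q0 ≠ q4), so y is not a cycle from the state after x; this split is not the one the pumping-lemma construction produces, and pumping y need not keep the string in L(N).

no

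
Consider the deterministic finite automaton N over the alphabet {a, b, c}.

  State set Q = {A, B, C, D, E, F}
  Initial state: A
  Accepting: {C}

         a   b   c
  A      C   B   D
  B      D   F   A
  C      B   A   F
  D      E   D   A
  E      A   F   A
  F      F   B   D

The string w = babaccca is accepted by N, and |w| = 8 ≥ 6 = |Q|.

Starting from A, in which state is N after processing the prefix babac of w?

A

Run of N on the first 5 characters of w = b a b a c:
  step 0: A  (start)
  step 1: B  (read b: A→B)
  step 2: D  (read a: B→D)
  step 3: D  (read b: D→D)
  step 4: E  (read a: D→E)
  step 5: A  (read c: E→A)

After reading 5 characters, N is in state A.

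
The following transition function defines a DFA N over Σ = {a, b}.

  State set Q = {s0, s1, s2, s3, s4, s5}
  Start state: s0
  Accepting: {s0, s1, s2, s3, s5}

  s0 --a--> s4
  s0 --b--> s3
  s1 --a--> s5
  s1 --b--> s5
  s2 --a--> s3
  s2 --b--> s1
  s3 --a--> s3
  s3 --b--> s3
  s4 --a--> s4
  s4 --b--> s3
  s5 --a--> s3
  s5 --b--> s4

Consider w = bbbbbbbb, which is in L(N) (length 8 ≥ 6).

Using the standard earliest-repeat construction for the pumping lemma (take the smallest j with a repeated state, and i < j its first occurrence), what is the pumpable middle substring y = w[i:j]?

b

Run of N on w = b b b b b b b b:
  step 0: s0  (start)
  step 1: s3  (read b: s0→s3)
  step 2: s3  (read b: s3→s3)   ← first repeat (s3 seen earlier)
  step 3: s3  (read b: s3→s3)
  step 4: s3  (read b: s3→s3)
  step 5: s3  (read b: s3→s3)
  step 6: s3  (read b: s3→s3)
  step 7: s3  (read b: s3→s3)
  step 8: s3  (read b: s3→s3)

So i = 1, j = 2, giving x = w[0:1] = b, y = w[1:2] = b, z = w[2:8] = bbbbbb.
Check: |xy| = 2 ≤ 6 and |y| = 1 ≥ 1. Reading y takes N from s3 back to s3, so every xyⁱz is accepted.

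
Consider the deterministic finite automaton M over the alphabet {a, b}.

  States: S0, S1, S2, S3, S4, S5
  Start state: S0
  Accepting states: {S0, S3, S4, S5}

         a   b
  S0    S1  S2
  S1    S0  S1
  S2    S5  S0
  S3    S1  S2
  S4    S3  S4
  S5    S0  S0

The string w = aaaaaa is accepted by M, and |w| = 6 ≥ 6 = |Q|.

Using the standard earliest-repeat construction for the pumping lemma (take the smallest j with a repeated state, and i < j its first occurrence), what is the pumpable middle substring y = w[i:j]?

aa

State sequence: S0 -a-> S1 -a-> S0 -a-> S1 -a-> S0 -a-> S1 -a-> S0
First repeat at step 2: S0 was already visited.

So i = 0, j = 2, giving x = w[0:0] = ε, y = w[0:2] = aa, z = w[2:6] = aaaa.
Check: |xy| = 2 ≤ 6 and |y| = 2 ≥ 1. Reading y takes M from S0 back to S0, so every xyⁱz is accepted.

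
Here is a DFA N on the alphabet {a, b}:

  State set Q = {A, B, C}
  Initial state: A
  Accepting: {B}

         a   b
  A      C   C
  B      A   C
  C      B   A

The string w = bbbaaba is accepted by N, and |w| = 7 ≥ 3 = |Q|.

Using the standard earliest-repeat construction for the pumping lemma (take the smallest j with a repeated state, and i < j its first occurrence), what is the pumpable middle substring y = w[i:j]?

Run of N on w = b b b a a b a:
  step 0: A  (start)
  step 1: C  (read b: A→C)
  step 2: A  (read b: C→A)   ← first repeat (A seen earlier)
  step 3: C  (read b: A→C)
  step 4: B  (read a: C→B)
  step 5: A  (read a: B→A)
  step 6: C  (read b: A→C)
  step 7: B  (read a: C→B)

So i = 0, j = 2, giving x = w[0:0] = ε, y = w[0:2] = bb, z = w[2:7] = baaba.
Check: |xy| = 2 ≤ 3 and |y| = 2 ≥ 1. Reading y takes N from A back to A, so every xyⁱz is accepted.
With |Q| = 3, pigeonhole forces a state repeat no later than step 3; the substring read between the first and second visits to that state can be pumped.

bb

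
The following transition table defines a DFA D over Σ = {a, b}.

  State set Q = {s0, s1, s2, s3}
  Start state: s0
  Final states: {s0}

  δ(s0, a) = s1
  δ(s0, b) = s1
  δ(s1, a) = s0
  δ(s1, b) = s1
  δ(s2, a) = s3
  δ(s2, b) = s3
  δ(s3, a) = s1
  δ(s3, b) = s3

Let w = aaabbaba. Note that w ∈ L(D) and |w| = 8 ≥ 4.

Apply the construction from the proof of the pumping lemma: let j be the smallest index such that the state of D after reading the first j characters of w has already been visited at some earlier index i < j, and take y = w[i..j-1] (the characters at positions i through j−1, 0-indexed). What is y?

aa

State sequence: s0 -a-> s1 -a-> s0 -a-> s1 -b-> s1 -b-> s1 -a-> s0 -b-> s1 -a-> s0
First repeat at step 2: s0 was already visited.

So i = 0, j = 2, giving x = w[0:0] = ε, y = w[0:2] = aa, z = w[2:8] = abbaba.
Check: |xy| = 2 ≤ 4 and |y| = 2 ≥ 1. Reading y takes D from s0 back to s0, so every xyⁱz is accepted.
Since D has 4 states, any run of length ≥ 4 visits 4+1 states, so by pigeonhole some state repeats within the first 4 steps — that repeat gives the pumpable loop.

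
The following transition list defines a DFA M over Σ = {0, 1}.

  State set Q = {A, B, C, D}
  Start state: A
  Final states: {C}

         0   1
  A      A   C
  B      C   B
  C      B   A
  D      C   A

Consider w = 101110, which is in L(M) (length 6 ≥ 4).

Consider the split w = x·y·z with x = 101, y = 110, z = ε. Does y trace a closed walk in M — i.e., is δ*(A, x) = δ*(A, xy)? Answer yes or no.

no

State sequence: A -1-> C -0-> B -1-> B -1-> B -1-> B -0-> C

After x (step 3): B. After xy (step 6): C.
They differ (B ≠ C), so y is not a cycle from the state after x; this split is not the one the pumping-lemma construction produces, and pumping y need not keep the string in L(M).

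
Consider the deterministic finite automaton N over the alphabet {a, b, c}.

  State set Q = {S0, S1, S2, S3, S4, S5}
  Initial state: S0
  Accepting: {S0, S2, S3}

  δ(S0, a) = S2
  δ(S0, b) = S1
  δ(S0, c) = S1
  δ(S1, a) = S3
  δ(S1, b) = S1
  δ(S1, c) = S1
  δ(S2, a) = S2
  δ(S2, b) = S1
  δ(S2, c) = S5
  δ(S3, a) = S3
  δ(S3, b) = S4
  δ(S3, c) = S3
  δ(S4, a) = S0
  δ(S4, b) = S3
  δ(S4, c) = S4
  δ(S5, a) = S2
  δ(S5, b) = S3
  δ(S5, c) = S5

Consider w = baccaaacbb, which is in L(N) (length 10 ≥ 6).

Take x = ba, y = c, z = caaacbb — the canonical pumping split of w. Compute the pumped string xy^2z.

bacccaaacbb

xy^2z = ba·c·c·caaacbb = bacccaaacbb.
Reading y = c takes N from S3 back to S3, so after x·y·y the machine is still in S3, and z then leads to the accepting state S3. Hence bacccaaacbb ∈ L(N).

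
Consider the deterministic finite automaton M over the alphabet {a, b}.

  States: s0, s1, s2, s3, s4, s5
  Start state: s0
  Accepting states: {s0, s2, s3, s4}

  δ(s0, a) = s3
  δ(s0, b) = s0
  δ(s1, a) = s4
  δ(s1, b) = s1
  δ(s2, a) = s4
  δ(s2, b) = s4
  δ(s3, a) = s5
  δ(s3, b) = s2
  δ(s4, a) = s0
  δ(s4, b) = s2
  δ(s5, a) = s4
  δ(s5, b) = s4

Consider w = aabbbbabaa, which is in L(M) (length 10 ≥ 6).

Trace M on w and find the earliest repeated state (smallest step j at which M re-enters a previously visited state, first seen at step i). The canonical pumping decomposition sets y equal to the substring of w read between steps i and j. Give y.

bb

State sequence: s0 -a-> s3 -a-> s5 -b-> s4 -b-> s2 -b-> s4 -b-> s2 -a-> s4 -b-> s2 -a-> s4 -a-> s0
First repeat at step 5: s4 was already visited.

So i = 3, j = 5, giving x = w[0:3] = aab, y = w[3:5] = bb, z = w[5:10] = babaa.
Check: |xy| = 5 ≤ 6 and |y| = 2 ≥ 1. Reading y takes M from s4 back to s4, so every xyⁱz is accepted.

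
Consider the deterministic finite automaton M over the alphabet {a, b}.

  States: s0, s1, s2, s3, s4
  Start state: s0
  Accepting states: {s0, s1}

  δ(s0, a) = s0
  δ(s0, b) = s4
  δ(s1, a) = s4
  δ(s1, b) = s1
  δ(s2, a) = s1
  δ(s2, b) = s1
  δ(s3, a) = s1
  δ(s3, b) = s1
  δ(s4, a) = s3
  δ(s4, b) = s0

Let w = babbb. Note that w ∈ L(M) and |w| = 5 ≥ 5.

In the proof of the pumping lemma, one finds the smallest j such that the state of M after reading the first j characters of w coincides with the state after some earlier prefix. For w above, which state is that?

s1

State sequence: s0 -b-> s4 -a-> s3 -b-> s1 -b-> s1 -b-> s1
First repeat at step 4: s1 was already visited.

The earliest repeat is at step j = 4: M is in s1, which it already visited at step i = 3.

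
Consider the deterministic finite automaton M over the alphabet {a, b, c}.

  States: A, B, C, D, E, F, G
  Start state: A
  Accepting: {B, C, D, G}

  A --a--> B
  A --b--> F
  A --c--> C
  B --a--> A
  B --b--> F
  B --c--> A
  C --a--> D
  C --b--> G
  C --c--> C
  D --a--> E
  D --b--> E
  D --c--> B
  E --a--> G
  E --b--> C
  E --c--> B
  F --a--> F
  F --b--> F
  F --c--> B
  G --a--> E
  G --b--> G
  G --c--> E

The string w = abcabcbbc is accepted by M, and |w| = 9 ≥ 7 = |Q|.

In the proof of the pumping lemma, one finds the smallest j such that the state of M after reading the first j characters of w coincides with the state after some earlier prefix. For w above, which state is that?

B

Run of M on w = a b c a b c b b c:
  step 0: A  (start)
  step 1: B  (read a: A→B)
  step 2: F  (read b: B→F)
  step 3: B  (read c: F→B)   ← first repeat (B seen earlier)
  step 4: A  (read a: B→A)
  step 5: F  (read b: A→F)
  step 6: B  (read c: F→B)
  step 7: F  (read b: B→F)
  step 8: F  (read b: F→F)
  step 9: B  (read c: F→B)

The earliest repeat is at step j = 3: M is in B, which it already visited at step i = 1.
With |Q| = 7, pigeonhole forces a state repeat no later than step 7; the substring read between the first and second visits to that state can be pumped.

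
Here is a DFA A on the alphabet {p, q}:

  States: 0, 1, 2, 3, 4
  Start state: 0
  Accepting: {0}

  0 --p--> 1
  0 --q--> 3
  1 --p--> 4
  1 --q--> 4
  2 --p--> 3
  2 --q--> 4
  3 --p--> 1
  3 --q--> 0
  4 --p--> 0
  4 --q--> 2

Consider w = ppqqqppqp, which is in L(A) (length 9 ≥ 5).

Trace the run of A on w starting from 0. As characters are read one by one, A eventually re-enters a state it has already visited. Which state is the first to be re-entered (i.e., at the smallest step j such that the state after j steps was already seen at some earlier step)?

4

State sequence: 0 -p-> 1 -p-> 4 -q-> 2 -q-> 4 -q-> 2 -p-> 3 -p-> 1 -q-> 4 -p-> 0
First repeat at step 4: 4 was already visited.

The earliest repeat is at step j = 4: A is in 4, which it already visited at step i = 2.
With |Q| = 5, pigeonhole forces a state repeat no later than step 5; the substring read between the first and second visits to that state can be pumped.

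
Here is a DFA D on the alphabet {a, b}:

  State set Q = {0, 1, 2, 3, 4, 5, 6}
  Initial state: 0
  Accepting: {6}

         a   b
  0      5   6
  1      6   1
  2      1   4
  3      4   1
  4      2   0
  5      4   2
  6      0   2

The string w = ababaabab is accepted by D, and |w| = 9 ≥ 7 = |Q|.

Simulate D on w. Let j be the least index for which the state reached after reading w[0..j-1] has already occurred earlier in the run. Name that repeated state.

State sequence: 0 -a-> 5 -b-> 2 -a-> 1 -b-> 1 -a-> 6 -a-> 0 -b-> 6 -a-> 0 -b-> 6
First repeat at step 4: 1 was already visited.

The earliest repeat is at step j = 4: D is in 1, which it already visited at step i = 3.
The DFA has 7 states, so the proof of the pumping lemma guarantees a repeated state among the first 7+1 visited; the segment between the two visits is the pumpable y.

1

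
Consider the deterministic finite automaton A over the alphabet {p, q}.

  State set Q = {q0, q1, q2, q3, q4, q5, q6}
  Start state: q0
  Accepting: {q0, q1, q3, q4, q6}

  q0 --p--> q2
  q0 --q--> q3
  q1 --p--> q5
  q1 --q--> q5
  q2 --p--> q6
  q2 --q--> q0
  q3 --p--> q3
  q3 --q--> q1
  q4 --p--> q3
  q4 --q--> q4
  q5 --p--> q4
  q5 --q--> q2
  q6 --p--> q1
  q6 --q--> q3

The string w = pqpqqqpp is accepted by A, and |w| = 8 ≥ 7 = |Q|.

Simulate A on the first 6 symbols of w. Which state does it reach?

State sequence: q0 -p-> q2 -q-> q0 -p-> q2 -q-> q0 -q-> q3 -q-> q1

After reading 6 characters, A is in state q1.
(This kind of state-tracing is the core of the pumping-lemma construction: with 7 states, pigeonhole forces a repeat within the first 7 steps.)

q1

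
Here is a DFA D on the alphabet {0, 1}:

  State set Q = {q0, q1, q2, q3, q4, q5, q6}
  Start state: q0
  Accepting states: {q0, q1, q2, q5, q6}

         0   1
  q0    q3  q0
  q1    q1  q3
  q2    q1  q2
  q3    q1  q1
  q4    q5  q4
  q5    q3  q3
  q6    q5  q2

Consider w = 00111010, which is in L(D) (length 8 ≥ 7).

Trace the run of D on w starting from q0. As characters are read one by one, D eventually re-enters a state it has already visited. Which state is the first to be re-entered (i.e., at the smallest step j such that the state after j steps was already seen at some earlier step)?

q3

State sequence: q0 -0-> q3 -0-> q1 -1-> q3 -1-> q1 -1-> q3 -0-> q1 -1-> q3 -0-> q1
First repeat at step 3: q3 was already visited.

The earliest repeat is at step j = 3: D is in q3, which it already visited at step i = 1.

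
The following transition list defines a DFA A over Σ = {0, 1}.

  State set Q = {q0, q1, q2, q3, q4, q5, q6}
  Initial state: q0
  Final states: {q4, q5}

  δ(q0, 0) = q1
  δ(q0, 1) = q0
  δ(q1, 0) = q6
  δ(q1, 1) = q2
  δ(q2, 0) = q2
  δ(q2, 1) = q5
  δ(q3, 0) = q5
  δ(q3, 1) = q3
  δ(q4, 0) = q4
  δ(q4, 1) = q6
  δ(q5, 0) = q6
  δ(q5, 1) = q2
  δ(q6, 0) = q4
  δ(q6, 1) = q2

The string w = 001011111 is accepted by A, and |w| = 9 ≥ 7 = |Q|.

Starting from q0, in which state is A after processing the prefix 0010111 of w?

q5

State sequence: q0 -0-> q1 -0-> q6 -1-> q2 -0-> q2 -1-> q5 -1-> q2 -1-> q5

After reading 7 characters, A is in state q5.
(This kind of state-tracing is the core of the pumping-lemma construction: with 7 states, pigeonhole forces a repeat within the first 7 steps.)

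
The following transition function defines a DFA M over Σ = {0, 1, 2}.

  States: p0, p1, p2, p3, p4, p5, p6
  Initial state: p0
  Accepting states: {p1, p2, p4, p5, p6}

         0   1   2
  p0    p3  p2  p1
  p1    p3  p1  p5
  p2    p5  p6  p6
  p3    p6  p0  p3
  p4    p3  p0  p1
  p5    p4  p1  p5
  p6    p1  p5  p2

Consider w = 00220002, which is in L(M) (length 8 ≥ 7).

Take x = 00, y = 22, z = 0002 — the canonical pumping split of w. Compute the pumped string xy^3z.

002222220002

xy^3z = 00·22·22·22·0002 = 002222220002.
Reading y = 22 takes M from p6 back to p6, so after x·y·y·y the machine is still in p6, and z then leads to the accepting state p2. Hence 002222220002 ∈ L(M).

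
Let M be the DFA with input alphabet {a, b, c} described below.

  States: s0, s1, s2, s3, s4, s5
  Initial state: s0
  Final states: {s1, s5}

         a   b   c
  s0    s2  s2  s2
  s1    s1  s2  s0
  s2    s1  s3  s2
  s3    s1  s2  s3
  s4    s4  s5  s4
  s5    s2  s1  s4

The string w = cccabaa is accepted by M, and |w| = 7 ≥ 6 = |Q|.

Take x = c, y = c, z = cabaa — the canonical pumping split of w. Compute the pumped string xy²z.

ccccabaa

xy^2z = c·c·c·cabaa = ccccabaa.
Reading y = c takes M from s2 back to s2, so after x·y·y the machine is still in s2, and z then leads to the accepting state s1. Hence ccccabaa ∈ L(M).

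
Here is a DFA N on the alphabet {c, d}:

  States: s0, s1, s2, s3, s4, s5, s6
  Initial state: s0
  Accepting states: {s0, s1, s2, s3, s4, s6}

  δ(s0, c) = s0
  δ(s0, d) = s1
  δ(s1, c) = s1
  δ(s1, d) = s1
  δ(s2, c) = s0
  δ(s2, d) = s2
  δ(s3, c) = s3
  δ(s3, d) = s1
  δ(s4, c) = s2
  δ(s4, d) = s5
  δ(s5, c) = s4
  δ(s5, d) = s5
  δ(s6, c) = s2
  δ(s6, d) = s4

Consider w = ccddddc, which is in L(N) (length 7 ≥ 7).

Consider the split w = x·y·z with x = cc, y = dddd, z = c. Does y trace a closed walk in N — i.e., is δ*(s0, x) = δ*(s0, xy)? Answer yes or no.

no

State sequence: s0 -c-> s0 -c-> s0 -d-> s1 -d-> s1 -d-> s1 -d-> s1

After x (step 2): s0. After xy (step 6): s1.
They differ (s0 ≠ s1), so y is not a cycle from the state after x; this split is not the one the pumping-lemma construction produces, and pumping y need not keep the string in L(N).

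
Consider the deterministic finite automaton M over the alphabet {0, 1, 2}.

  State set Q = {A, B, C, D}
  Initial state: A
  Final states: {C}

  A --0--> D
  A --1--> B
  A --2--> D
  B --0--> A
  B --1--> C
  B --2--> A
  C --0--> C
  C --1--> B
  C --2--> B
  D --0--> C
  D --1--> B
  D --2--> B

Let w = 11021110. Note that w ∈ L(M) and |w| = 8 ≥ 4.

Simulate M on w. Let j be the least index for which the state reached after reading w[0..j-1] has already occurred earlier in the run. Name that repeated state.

C

State sequence: A -1-> B -1-> C -0-> C -2-> B -1-> C -1-> B -1-> C -0-> C
First repeat at step 3: C was already visited.

The earliest repeat is at step j = 3: M is in C, which it already visited at step i = 2.
With |Q| = 4, pigeonhole forces a state repeat no later than step 4; the substring read between the first and second visits to that state can be pumped.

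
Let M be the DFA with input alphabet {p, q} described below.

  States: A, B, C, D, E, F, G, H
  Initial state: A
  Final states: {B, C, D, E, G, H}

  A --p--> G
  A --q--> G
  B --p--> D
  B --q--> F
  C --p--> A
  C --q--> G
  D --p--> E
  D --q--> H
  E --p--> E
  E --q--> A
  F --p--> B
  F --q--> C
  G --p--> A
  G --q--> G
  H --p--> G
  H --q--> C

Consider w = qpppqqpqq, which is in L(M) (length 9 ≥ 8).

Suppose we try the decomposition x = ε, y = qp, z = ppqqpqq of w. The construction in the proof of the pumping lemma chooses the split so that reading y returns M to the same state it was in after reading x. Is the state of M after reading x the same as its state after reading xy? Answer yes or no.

State sequence: A -q-> G -p-> A

After x (step 0): A. After xy (step 2): A.
They match, so y = qp drives M around a cycle from A back to itself; pumping y any number of times keeps M in A before reading z, and xyⁱz ∈ L(M) for every i ≥ 0.

yes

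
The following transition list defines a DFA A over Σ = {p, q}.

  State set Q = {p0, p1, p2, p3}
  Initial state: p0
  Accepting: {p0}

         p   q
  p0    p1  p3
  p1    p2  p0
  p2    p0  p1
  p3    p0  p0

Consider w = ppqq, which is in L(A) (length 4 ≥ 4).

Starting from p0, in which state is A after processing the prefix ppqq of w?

p0

Run of A on the first 4 characters of w = p p q q:
  step 0: p0  (start)
  step 1: p1  (read p: p0→p1)
  step 2: p2  (read p: p1→p2)
  step 3: p1  (read q: p2→p1)
  step 4: p0  (read q: p1→p0)

After reading 4 characters, A is in state p0.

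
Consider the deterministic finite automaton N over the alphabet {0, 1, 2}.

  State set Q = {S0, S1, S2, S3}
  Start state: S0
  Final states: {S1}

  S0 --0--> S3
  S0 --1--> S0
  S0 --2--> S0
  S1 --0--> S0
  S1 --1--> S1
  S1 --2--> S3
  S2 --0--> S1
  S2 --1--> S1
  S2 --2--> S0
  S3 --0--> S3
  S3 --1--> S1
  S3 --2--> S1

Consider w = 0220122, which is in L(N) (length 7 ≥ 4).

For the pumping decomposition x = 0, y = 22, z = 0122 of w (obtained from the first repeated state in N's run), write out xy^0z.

00122

xy⁰z = xz = 0·0122 = 00122.
Reading y = 22 takes N from S3 back to S3, so after x the machine is still in S3, and z then leads to the accepting state S1. Hence 00122 ∈ L(N).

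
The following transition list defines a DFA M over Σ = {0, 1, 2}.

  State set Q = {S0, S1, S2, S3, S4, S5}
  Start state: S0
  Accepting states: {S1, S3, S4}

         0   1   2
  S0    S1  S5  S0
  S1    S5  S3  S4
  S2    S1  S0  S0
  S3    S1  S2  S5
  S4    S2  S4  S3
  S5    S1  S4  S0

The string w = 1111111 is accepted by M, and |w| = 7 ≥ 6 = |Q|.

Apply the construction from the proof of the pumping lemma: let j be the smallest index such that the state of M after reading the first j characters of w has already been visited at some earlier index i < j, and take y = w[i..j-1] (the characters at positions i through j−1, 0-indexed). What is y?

1

Run of M on w = 1 1 1 1 1 1 1:
  step 0: S0  (start)
  step 1: S5  (read 1: S0→S5)
  step 2: S4  (read 1: S5→S4)
  step 3: S4  (read 1: S4→S4)   ← first repeat (S4 seen earlier)
  step 4: S4  (read 1: S4→S4)
  step 5: S4  (read 1: S4→S4)
  step 6: S4  (read 1: S4→S4)
  step 7: S4  (read 1: S4→S4)

So i = 2, j = 3, giving x = w[0:2] = 11, y = w[2:3] = 1, z = w[3:7] = 1111.
Check: |xy| = 3 ≤ 6 and |y| = 1 ≥ 1. Reading y takes M from S4 back to S4, so every xyⁱz is accepted.
The DFA has 6 states, so the proof of the pumping lemma guarantees a repeated state among the first 6+1 visited; the segment between the two visits is the pumpable y.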